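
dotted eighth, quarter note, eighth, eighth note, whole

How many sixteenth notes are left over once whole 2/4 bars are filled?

3

One bar of 2/4 = 8 sixteenth notes.
In sixteenth notes: dotted eighth = 3; quarter note = 4; eighth = 2; eighth note = 2; whole = 16.
Total: 3 + 4 + 2 + 2 + 16 = 27.
27 ÷ 8 = 3 complete bars with 3 sixteenth notes remaining.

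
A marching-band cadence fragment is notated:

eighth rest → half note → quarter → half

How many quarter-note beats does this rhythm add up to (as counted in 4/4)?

5.5

One quarter-note beat = 2 eighth notes.
Convert each value to eighth notes: eighth rest = 1; half note = 4; quarter = 2; half = 4.
Total: 1 + 4 + 2 + 4 = 11.
11 ÷ 2 = 5.5 beats.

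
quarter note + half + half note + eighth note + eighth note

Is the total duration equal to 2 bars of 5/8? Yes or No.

One bar of 5/8 = 5 eighth notes, so 2 bars = 10.
Express everything in eighth notes: quarter note = 2; half = 4; half note = 4; eighth note = 1; eighth note = 1.
Sum: 2 + 4 + 4 + 1 + 1 = 12.
12 exceeds 10, so the answer is No.

No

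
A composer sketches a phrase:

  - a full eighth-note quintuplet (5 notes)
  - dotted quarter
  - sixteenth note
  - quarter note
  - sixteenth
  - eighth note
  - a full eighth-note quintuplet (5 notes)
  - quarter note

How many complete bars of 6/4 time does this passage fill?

1

One bar of 6/4 = 24 sixteenth notes.
Working in sixteenth notes: a full eighth-note quintuplet (5 notes) (five quintuplet eighths span one half) = 8; dotted quarter = 6; sixteenth note = 1; quarter note = 4; sixteenth = 1; eighth note = 2; a full eighth-note quintuplet (5 notes) (five quintuplet eighths span one half) = 8; quarter note = 4.
Altogether 8 + 6 + 1 + 4 + 1 + 2 + 8 + 4 = 34.
34 ÷ 24 = 1 complete bar with 10 left over.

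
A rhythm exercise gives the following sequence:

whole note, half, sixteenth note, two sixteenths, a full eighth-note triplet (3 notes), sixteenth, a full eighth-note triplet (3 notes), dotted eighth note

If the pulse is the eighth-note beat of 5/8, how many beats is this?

19.5

One eighth-note beat = 2 sixteenth notes.
Convert each value to sixteenth notes: whole note = 16; half = 8; sixteenth note = 1; sixteenth = 1; sixteenth = 1; a full eighth-note triplet (3 notes) (three triplet eighths span one quarter) = 4; sixteenth = 1; a full eighth-note triplet (3 notes) (three triplet eighths span one quarter) = 4; dotted eighth note = 3.
Adding: 16 + 8 + 1 + 1 + 1 + 4 + 1 + 4 + 3 = 39.
39 ÷ 2 = 19.5 beats.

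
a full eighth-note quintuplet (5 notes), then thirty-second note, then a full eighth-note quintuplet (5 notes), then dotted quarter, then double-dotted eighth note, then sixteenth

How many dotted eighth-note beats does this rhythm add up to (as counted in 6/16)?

One dotted eighth-note beat = 6 thirty-second notes.
Working in thirty-second notes: a full eighth-note quintuplet (5 notes) (five quintuplet eighths span one half) = 16; thirty-second note = 1; a full eighth-note quintuplet (5 notes) (five quintuplet eighths span one half) = 16; dotted quarter = 12; double-dotted eighth note = 7; sixteenth = 2.
Altogether 16 + 1 + 16 + 12 + 7 + 2 = 54.
54 ÷ 6 = 9 beats.

9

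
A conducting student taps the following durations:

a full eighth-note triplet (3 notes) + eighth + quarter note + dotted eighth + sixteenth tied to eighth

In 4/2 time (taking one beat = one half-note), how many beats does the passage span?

One half-note beat = 8 sixteenth notes.
Each duration in sixteenth notes: a full eighth-note triplet (3 notes) (three triplet eighths span one quarter) = 4; eighth = 2; quarter note = 4; dotted eighth = 3; sixteenth tied to eighth (sixteenth + eighth) = 3.
Altogether 4 + 2 + 4 + 3 + 3 = 16.
16 ÷ 8 = 2 beats.

2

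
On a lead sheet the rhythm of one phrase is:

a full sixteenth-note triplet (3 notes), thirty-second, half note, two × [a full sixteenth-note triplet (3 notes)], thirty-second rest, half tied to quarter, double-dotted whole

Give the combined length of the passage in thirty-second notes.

Convert each value to thirty-second notes: a full sixteenth-note triplet (3 notes) (three triplet sixteenths span one eighth) = 4; thirty-second = 1; half note = 16; a full sixteenth-note triplet (3 notes) (three triplet sixteenths span one eighth) = 4; a full sixteenth-note triplet (3 notes) (three triplet sixteenths span one eighth) = 4; thirty-second rest = 1; half tied to quarter (half + quarter) = 24; double-dotted whole = 56.
Altogether 4 + 1 + 16 + 4 + 4 + 1 + 24 + 56 = 110 thirty-second notes.

110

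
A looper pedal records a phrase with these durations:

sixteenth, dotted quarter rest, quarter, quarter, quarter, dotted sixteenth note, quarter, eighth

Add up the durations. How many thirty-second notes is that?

53

Each duration in thirty-second notes: sixteenth = 2; dotted quarter rest = 12; quarter = 8; quarter = 8; quarter = 8; dotted sixteenth note = 3; quarter = 8; eighth = 4.
Altogether 2 + 12 + 8 + 8 + 8 + 3 + 8 + 4 = 53 thirty-second notes.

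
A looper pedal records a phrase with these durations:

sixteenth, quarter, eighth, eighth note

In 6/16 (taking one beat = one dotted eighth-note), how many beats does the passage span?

One dotted eighth-note beat = 3 sixteenth notes.
Convert each value to sixteenth notes: sixteenth = 1; quarter = 4; eighth = 2; eighth note = 2.
Sum: 1 + 4 + 2 + 2 = 9.
9 ÷ 3 = 3 beats.

3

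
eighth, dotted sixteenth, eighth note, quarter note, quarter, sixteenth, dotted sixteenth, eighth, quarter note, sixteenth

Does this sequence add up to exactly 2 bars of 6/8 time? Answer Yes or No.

One bar of 6/8 = 24 thirty-second notes, so 2 bars = 48.
Each duration in thirty-second notes: eighth = 4; dotted sixteenth = 3; eighth note = 4; quarter note = 8; quarter = 8; sixteenth = 2; dotted sixteenth = 3; eighth = 4; quarter note = 8; sixteenth = 2.
Sum: 4 + 3 + 4 + 8 + 8 + 2 + 3 + 4 + 8 + 2 = 46.
46 falls short of 48, so the answer is No.

No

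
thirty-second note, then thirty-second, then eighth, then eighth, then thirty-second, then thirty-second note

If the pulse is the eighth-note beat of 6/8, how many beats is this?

One eighth-note beat = 4 thirty-second notes.
In thirty-second notes: thirty-second note = 1; thirty-second = 1; eighth = 4; eighth = 4; thirty-second = 1; thirty-second note = 1.
Adding: 1 + 1 + 4 + 4 + 1 + 1 = 12.
12 ÷ 4 = 3 beats.

3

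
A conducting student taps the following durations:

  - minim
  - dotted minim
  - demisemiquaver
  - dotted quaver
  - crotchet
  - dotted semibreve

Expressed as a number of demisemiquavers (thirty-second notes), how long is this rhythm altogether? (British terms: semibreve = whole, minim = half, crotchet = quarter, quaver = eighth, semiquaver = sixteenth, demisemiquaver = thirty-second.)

103

Each duration in thirty-second notes: minim = 16; dotted minim = 24; demisemiquaver = 1; dotted quaver = 6; crotchet = 8; dotted semibreve = 48.
Sum: 16 + 24 + 1 + 6 + 8 + 48 = 103 thirty-second notes.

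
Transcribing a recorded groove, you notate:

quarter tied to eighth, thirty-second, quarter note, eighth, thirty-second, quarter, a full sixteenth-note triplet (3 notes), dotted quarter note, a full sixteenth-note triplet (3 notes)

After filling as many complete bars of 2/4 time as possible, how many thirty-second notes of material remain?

One bar of 2/4 = 16 thirty-second notes.
Express everything in thirty-second notes: quarter tied to eighth (quarter + eighth) = 12; thirty-second = 1; quarter note = 8; eighth = 4; thirty-second = 1; quarter = 8; a full sixteenth-note triplet (3 notes) (three triplet sixteenths span one eighth) = 4; dotted quarter note = 12; a full sixteenth-note triplet (3 notes) (three triplet sixteenths span one eighth) = 4.
Sum: 12 + 1 + 8 + 4 + 1 + 8 + 4 + 12 + 4 = 54.
54 ÷ 16 = 3 complete bars with 6 thirty-second notes remaining.

6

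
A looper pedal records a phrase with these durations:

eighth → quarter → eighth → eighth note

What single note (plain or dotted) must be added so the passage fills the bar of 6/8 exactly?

eighth note

The bar of 6/8 = 6 eighth notes.
Express everything in eighth notes: eighth = 1; quarter = 2; eighth = 1; eighth note = 1.
Total: 1 + 2 + 1 + 1 = 5.
Remaining: 6 − 5 = 1 eighth note, which is a eighth note.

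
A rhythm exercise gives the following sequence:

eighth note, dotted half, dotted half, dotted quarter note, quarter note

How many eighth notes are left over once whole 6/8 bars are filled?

One bar of 6/8 = 6 eighth notes.
Working in eighth notes: eighth note = 1; dotted half = 6; dotted half = 6; dotted quarter note = 3; quarter note = 2.
Altogether 1 + 6 + 6 + 3 + 2 = 18.
18 ÷ 6 = 3 complete bars with 0 eighth notes remaining.

0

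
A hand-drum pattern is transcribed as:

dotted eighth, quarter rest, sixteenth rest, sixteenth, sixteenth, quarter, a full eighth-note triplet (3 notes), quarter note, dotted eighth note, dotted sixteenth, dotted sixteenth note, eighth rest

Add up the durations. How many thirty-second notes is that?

In thirty-second notes: dotted eighth = 6; quarter rest = 8; sixteenth rest = 2; sixteenth = 2; sixteenth = 2; quarter = 8; a full eighth-note triplet (3 notes) (three triplet eighths span one quarter) = 8; quarter note = 8; dotted eighth note = 6; dotted sixteenth = 3; dotted sixteenth note = 3; eighth rest = 4.
Total: 6 + 8 + 2 + 2 + 2 + 8 + 8 + 8 + 6 + 3 + 3 + 4 = 60 thirty-second notes.

60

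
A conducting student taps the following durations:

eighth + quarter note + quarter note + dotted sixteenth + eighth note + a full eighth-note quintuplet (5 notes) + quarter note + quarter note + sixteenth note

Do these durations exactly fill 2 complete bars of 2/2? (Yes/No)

One bar of 2/2 = 32 thirty-second notes, so 2 bars = 64.
Convert each value to thirty-second notes: eighth = 4; quarter note = 8; quarter note = 8; dotted sixteenth = 3; eighth note = 4; a full eighth-note quintuplet (5 notes) (five quintuplet eighths span one half) = 16; quarter note = 8; quarter note = 8; sixteenth note = 2.
Sum: 4 + 8 + 8 + 3 + 4 + 16 + 8 + 8 + 2 = 61.
61 falls short of 64, so the answer is No.

No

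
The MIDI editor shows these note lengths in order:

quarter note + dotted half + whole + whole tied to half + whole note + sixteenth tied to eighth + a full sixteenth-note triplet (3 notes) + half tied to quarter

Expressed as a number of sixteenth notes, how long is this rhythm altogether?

89

Working in sixteenth notes: quarter note = 4; dotted half = 12; whole = 16; whole tied to half (whole + half) = 24; whole note = 16; sixteenth tied to eighth (sixteenth + eighth) = 3; a full sixteenth-note triplet (3 notes) (three triplet sixteenths span one eighth) = 2; half tied to quarter (half + quarter) = 12.
Total: 4 + 12 + 16 + 24 + 16 + 3 + 2 + 12 = 89 sixteenth notes.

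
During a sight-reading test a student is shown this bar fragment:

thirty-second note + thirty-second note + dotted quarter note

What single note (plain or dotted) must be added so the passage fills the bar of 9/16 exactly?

The bar of 9/16 = 18 thirty-second notes.
Express everything in thirty-second notes: thirty-second note = 1; thirty-second note = 1; dotted quarter note = 12.
Adding: 1 + 1 + 12 = 14.
Remaining: 18 − 14 = 4 thirty-second notes, which is a eighth note.

eighth note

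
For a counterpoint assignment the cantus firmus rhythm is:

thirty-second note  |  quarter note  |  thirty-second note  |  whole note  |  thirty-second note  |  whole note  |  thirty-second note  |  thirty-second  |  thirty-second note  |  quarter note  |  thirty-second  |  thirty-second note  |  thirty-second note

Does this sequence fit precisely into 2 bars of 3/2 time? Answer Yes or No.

One bar of 3/2 = 48 thirty-second notes, so 2 bars = 96.
In thirty-second notes: thirty-second note = 1; quarter note = 8; thirty-second note = 1; whole note = 32; thirty-second note = 1; whole note = 32; thirty-second note = 1; thirty-second = 1; thirty-second note = 1; quarter note = 8; thirty-second = 1; thirty-second note = 1; thirty-second note = 1.
Adding: 1 + 8 + 1 + 32 + 1 + 32 + 1 + 1 + 1 + 8 + 1 + 1 + 1 = 89.
89 falls short of 96, so the answer is No.

No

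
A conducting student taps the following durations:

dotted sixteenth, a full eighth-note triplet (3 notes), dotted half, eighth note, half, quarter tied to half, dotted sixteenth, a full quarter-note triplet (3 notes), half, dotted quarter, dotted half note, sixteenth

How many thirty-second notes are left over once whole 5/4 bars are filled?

32

One bar of 5/4 = 40 thirty-second notes.
Working in thirty-second notes: dotted sixteenth = 3; a full eighth-note triplet (3 notes) (three triplet eighths span one quarter) = 8; dotted half = 24; eighth note = 4; half = 16; quarter tied to half (quarter + half) = 24; dotted sixteenth = 3; a full quarter-note triplet (3 notes) (three triplet quarters span one half) = 16; half = 16; dotted quarter = 12; dotted half note = 24; sixteenth = 2.
Sum: 3 + 8 + 24 + 4 + 16 + 24 + 3 + 16 + 16 + 12 + 24 + 2 = 152.
152 ÷ 40 = 3 complete bars with 32 thirty-second notes remaining.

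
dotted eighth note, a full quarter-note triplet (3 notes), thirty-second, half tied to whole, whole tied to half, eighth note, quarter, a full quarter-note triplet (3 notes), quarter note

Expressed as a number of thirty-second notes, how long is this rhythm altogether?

155

Express everything in thirty-second notes: dotted eighth note = 6; a full quarter-note triplet (3 notes) (three triplet quarters span one half) = 16; thirty-second = 1; half tied to whole (half + whole) = 48; whole tied to half (whole + half) = 48; eighth note = 4; quarter = 8; a full quarter-note triplet (3 notes) (three triplet quarters span one half) = 16; quarter note = 8.
Adding: 6 + 16 + 1 + 48 + 48 + 4 + 8 + 16 + 8 = 155 thirty-second notes.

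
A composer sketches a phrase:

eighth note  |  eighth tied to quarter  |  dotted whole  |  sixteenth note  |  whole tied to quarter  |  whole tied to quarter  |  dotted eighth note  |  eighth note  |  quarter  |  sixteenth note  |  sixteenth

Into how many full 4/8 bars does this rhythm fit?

10

One bar of 4/8 = 8 sixteenth notes.
Convert each value to sixteenth notes: eighth note = 2; eighth tied to quarter (eighth + quarter) = 6; dotted whole = 24; sixteenth note = 1; whole tied to quarter (whole + quarter) = 20; whole tied to quarter (whole + quarter) = 20; dotted eighth note = 3; eighth note = 2; quarter = 4; sixteenth note = 1; sixteenth = 1.
Total: 2 + 6 + 24 + 1 + 20 + 20 + 3 + 2 + 4 + 1 + 1 = 84.
84 ÷ 8 = 10 complete bars with 4 left over.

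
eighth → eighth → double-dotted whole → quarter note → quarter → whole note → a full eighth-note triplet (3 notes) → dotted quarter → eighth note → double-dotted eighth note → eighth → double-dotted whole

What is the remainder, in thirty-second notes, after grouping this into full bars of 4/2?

One bar of 4/2 = 64 thirty-second notes.
Express everything in thirty-second notes: eighth = 4; eighth = 4; double-dotted whole = 56; quarter note = 8; quarter = 8; whole note = 32; a full eighth-note triplet (3 notes) (three triplet eighths span one quarter) = 8; dotted quarter = 12; eighth note = 4; double-dotted eighth note = 7; eighth = 4; double-dotted whole = 56.
Altogether 4 + 4 + 56 + 8 + 8 + 32 + 8 + 12 + 4 + 7 + 4 + 56 = 203.
203 ÷ 64 = 3 complete bars with 11 thirty-second notes remaining.

11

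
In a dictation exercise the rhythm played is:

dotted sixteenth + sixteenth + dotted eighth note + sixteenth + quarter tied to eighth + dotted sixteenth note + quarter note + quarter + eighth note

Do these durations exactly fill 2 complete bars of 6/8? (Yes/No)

Yes

One bar of 6/8 = 24 thirty-second notes, so 2 bars = 48.
Working in thirty-second notes: dotted sixteenth = 3; sixteenth = 2; dotted eighth note = 6; sixteenth = 2; quarter tied to eighth (quarter + eighth) = 12; dotted sixteenth note = 3; quarter note = 8; quarter = 8; eighth note = 4.
Sum: 3 + 2 + 6 + 2 + 12 + 3 + 8 + 8 + 4 = 48.
48 equals 48, so the answer is Yes.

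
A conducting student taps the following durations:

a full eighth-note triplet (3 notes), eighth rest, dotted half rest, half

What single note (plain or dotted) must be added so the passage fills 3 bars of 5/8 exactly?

3 bars of 5/8 = 15 eighth notes.
Working in eighth notes: a full eighth-note triplet (3 notes) (three triplet eighths span one quarter) = 2; eighth rest = 1; dotted half rest = 6; half = 4.
Sum: 2 + 1 + 6 + 4 = 13.
Remaining: 15 − 13 = 2 eighth notes, which is a quarter note.

quarter note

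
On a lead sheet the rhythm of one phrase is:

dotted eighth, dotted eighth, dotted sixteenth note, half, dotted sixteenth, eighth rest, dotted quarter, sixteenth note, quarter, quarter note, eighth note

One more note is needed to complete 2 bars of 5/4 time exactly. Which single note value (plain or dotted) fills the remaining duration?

2 bars of 5/4 = 80 thirty-second notes.
Convert each value to thirty-second notes: dotted eighth = 6; dotted eighth = 6; dotted sixteenth note = 3; half = 16; dotted sixteenth = 3; eighth rest = 4; dotted quarter = 12; sixteenth note = 2; quarter = 8; quarter note = 8; eighth note = 4.
Sum: 6 + 6 + 3 + 16 + 3 + 4 + 12 + 2 + 8 + 8 + 4 = 72.
Remaining: 80 − 72 = 8 thirty-second notes, which is a quarter note.

quarter note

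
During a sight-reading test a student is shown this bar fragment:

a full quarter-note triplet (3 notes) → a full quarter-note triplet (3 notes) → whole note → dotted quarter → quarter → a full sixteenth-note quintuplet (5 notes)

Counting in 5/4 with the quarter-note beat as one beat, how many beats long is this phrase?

11.5

One quarter-note beat = 2 eighth notes.
Working in eighth notes: a full quarter-note triplet (3 notes) (three triplet quarters span one half) = 4; a full quarter-note triplet (3 notes) (three triplet quarters span one half) = 4; whole note = 8; dotted quarter = 3; quarter = 2; a full sixteenth-note quintuplet (5 notes) (five quintuplet sixteenths span one quarter) = 2.
Total: 4 + 4 + 8 + 3 + 2 + 2 = 23.
23 ÷ 2 = 11.5 beats.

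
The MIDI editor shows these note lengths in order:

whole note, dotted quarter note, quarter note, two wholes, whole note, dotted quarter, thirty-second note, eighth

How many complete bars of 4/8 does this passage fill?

10

One bar of 4/8 = 16 thirty-second notes.
Convert each value to thirty-second notes: whole note = 32; dotted quarter note = 12; quarter note = 8; whole = 32; whole = 32; whole note = 32; dotted quarter = 12; thirty-second note = 1; eighth = 4.
Adding: 32 + 12 + 8 + 32 + 32 + 32 + 12 + 1 + 4 = 165.
165 ÷ 16 = 10 complete bars with 5 left over.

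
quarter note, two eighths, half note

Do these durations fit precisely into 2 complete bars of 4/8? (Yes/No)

Yes

One bar of 4/8 = 4 eighth notes, so 2 bars = 8.
Express everything in eighth notes: quarter note = 2; eighth = 1; eighth = 1; half note = 4.
Altogether 2 + 1 + 1 + 4 = 8.
8 equals 8, so the answer is Yes.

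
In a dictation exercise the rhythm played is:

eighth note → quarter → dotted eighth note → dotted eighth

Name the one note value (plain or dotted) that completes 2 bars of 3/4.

2 bars of 3/4 = 24 sixteenth notes.
Express everything in sixteenth notes: eighth note = 2; quarter = 4; dotted eighth note = 3; dotted eighth = 3.
Adding: 2 + 4 + 3 + 3 = 12.
Remaining: 24 − 12 = 12 sixteenth notes, which is a dotted half note.

dotted half note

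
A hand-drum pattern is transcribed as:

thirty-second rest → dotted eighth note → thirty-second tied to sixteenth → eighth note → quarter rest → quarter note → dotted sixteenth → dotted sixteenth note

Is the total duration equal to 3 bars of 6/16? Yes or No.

One bar of 6/16 = 12 thirty-second notes, so 3 bars = 36.
Convert each value to thirty-second notes: thirty-second rest = 1; dotted eighth note = 6; thirty-second tied to sixteenth (thirty-second + sixteenth) = 3; eighth note = 4; quarter rest = 8; quarter note = 8; dotted sixteenth = 3; dotted sixteenth note = 3.
Total: 1 + 6 + 3 + 4 + 8 + 8 + 3 + 3 = 36.
36 equals 36, so the answer is Yes.

Yes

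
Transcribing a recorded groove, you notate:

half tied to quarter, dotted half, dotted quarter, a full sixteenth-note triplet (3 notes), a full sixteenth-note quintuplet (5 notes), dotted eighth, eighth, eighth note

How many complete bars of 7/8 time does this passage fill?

3

One bar of 7/8 = 14 sixteenth notes.
Express everything in sixteenth notes: half tied to quarter (half + quarter) = 12; dotted half = 12; dotted quarter = 6; a full sixteenth-note triplet (3 notes) (three triplet sixteenths span one eighth) = 2; a full sixteenth-note quintuplet (5 notes) (five quintuplet sixteenths span one quarter) = 4; dotted eighth = 3; eighth = 2; eighth note = 2.
Altogether 12 + 12 + 6 + 2 + 4 + 3 + 2 + 2 = 43.
43 ÷ 14 = 3 complete bars with 1 left over.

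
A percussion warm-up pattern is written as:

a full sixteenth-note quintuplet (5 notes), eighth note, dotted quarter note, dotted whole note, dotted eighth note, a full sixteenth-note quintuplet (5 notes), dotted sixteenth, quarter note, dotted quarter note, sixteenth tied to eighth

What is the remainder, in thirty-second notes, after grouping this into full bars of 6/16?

One bar of 6/16 = 12 thirty-second notes.
Convert each value to thirty-second notes: a full sixteenth-note quintuplet (5 notes) (five quintuplet sixteenths span one quarter) = 8; eighth note = 4; dotted quarter note = 12; dotted whole note = 48; dotted eighth note = 6; a full sixteenth-note quintuplet (5 notes) (five quintuplet sixteenths span one quarter) = 8; dotted sixteenth = 3; quarter note = 8; dotted quarter note = 12; sixteenth tied to eighth (sixteenth + eighth) = 6.
Adding: 8 + 4 + 12 + 48 + 6 + 8 + 3 + 8 + 12 + 6 = 115.
115 ÷ 12 = 9 complete bars with 7 thirty-second notes remaining.

7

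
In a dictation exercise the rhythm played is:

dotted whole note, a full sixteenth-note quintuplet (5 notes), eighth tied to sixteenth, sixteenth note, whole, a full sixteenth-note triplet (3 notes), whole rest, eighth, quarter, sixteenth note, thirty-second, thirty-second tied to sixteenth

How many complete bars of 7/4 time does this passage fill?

One bar of 7/4 = 56 thirty-second notes.
Express everything in thirty-second notes: dotted whole note = 48; a full sixteenth-note quintuplet (5 notes) (five quintuplet sixteenths span one quarter) = 8; eighth tied to sixteenth (eighth + sixteenth) = 6; sixteenth note = 2; whole = 32; a full sixteenth-note triplet (3 notes) (three triplet sixteenths span one eighth) = 4; whole rest = 32; eighth = 4; quarter = 8; sixteenth note = 2; thirty-second = 1; thirty-second tied to sixteenth (thirty-second + sixteenth) = 3.
Altogether 48 + 8 + 6 + 2 + 32 + 4 + 32 + 4 + 8 + 2 + 1 + 3 = 150.
150 ÷ 56 = 2 complete bars with 38 left over.

2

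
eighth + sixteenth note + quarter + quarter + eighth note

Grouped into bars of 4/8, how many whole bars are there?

One bar of 4/8 = 8 sixteenth notes.
Express everything in sixteenth notes: eighth = 2; sixteenth note = 1; quarter = 4; quarter = 4; eighth note = 2.
Sum: 2 + 1 + 4 + 4 + 2 = 13.
13 ÷ 8 = 1 complete bar with 5 left over.

1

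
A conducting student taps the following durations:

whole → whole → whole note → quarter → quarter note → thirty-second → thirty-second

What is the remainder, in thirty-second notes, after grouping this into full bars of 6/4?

One bar of 6/4 = 48 thirty-second notes.
Each duration in thirty-second notes: whole = 32; whole = 32; whole note = 32; quarter = 8; quarter note = 8; thirty-second = 1; thirty-second = 1.
Adding: 32 + 32 + 32 + 8 + 8 + 1 + 1 = 114.
114 ÷ 48 = 2 complete bars with 18 thirty-second notes remaining.

18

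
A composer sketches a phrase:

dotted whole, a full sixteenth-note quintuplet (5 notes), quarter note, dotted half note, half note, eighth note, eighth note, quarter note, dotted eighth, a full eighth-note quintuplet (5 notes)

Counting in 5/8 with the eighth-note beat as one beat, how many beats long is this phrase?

35.5

One eighth-note beat = 2 sixteenth notes.
Working in sixteenth notes: dotted whole = 24; a full sixteenth-note quintuplet (5 notes) (five quintuplet sixteenths span one quarter) = 4; quarter note = 4; dotted half note = 12; half note = 8; eighth note = 2; eighth note = 2; quarter note = 4; dotted eighth = 3; a full eighth-note quintuplet (5 notes) (five quintuplet eighths span one half) = 8.
Sum: 24 + 4 + 4 + 12 + 8 + 2 + 2 + 4 + 3 + 8 = 71.
71 ÷ 2 = 35.5 beats.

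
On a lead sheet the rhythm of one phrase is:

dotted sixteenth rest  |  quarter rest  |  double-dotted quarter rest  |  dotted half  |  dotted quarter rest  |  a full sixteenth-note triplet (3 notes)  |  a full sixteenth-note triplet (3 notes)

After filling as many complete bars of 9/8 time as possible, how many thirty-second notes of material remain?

33

One bar of 9/8 = 36 thirty-second notes.
Convert each value to thirty-second notes: dotted sixteenth rest = 3; quarter rest = 8; double-dotted quarter rest = 14; dotted half = 24; dotted quarter rest = 12; a full sixteenth-note triplet (3 notes) (three triplet sixteenths span one eighth) = 4; a full sixteenth-note triplet (3 notes) (three triplet sixteenths span one eighth) = 4.
Altogether 3 + 8 + 14 + 24 + 12 + 4 + 4 = 69.
69 ÷ 36 = 1 complete bar with 33 thirty-second notes remaining.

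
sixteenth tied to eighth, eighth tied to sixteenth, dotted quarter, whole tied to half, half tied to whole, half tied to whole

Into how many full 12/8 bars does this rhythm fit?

One bar of 12/8 = 24 sixteenth notes.
Express everything in sixteenth notes: sixteenth tied to eighth (sixteenth + eighth) = 3; eighth tied to sixteenth (eighth + sixteenth) = 3; dotted quarter = 6; whole tied to half (whole + half) = 24; half tied to whole (half + whole) = 24; half tied to whole (half + whole) = 24.
Total: 3 + 3 + 6 + 24 + 24 + 24 = 84.
84 ÷ 24 = 3 complete bars with 12 left over.

3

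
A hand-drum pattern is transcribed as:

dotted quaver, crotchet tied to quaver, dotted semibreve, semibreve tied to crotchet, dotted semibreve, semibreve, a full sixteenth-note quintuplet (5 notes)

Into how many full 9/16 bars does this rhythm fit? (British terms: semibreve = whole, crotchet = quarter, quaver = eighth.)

One bar of 9/16 = 9 sixteenth notes.
Express everything in sixteenth notes: dotted quaver = 3; crotchet tied to quaver (crotchet + quaver) = 6; dotted semibreve = 24; semibreve tied to crotchet (semibreve + crotchet) = 20; dotted semibreve = 24; semibreve = 16; a full sixteenth-note quintuplet (5 notes) (five quintuplet sixteenths span one quarter) = 4.
Total: 3 + 6 + 24 + 20 + 24 + 16 + 4 = 97.
97 ÷ 9 = 10 complete bars with 7 left over.

10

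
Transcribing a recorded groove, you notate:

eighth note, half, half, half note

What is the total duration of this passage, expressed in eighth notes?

13

Each duration in eighth notes: eighth note = 1; half = 4; half = 4; half note = 4.
Total: 1 + 4 + 4 + 4 = 13 eighth notes.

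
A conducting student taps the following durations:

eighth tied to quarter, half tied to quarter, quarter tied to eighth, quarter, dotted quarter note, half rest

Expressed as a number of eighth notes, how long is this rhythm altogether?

21

In eighth notes: eighth tied to quarter (eighth + quarter) = 3; half tied to quarter (half + quarter) = 6; quarter tied to eighth (quarter + eighth) = 3; quarter = 2; dotted quarter note = 3; half rest = 4.
Adding: 3 + 6 + 3 + 2 + 3 + 4 = 21 eighth notes.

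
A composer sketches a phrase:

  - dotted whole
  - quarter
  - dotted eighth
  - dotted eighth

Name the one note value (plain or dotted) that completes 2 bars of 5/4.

dotted quarter note

2 bars of 5/4 = 40 sixteenth notes.
Each duration in sixteenth notes: dotted whole = 24; quarter = 4; dotted eighth = 3; dotted eighth = 3.
Sum: 24 + 4 + 3 + 3 = 34.
Remaining: 40 − 34 = 6 sixteenth notes, which is a dotted quarter note.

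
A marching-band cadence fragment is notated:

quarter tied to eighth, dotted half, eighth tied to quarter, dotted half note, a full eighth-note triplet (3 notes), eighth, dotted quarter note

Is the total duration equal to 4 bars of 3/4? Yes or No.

Yes

One bar of 3/4 = 6 eighth notes, so 4 bars = 24.
In eighth notes: quarter tied to eighth (quarter + eighth) = 3; dotted half = 6; eighth tied to quarter (eighth + quarter) = 3; dotted half note = 6; a full eighth-note triplet (3 notes) (three triplet eighths span one quarter) = 2; eighth = 1; dotted quarter note = 3.
Total: 3 + 6 + 3 + 6 + 2 + 1 + 3 = 24.
24 equals 24, so the answer is Yes.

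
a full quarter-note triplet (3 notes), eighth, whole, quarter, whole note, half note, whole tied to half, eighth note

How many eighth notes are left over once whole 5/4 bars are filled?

0

One bar of 5/4 = 10 eighth notes.
In eighth notes: a full quarter-note triplet (3 notes) (three triplet quarters span one half) = 4; eighth = 1; whole = 8; quarter = 2; whole note = 8; half note = 4; whole tied to half (whole + half) = 12; eighth note = 1.
Sum: 4 + 1 + 8 + 2 + 8 + 4 + 12 + 1 = 40.
40 ÷ 10 = 4 complete bars with 0 eighth notes remaining.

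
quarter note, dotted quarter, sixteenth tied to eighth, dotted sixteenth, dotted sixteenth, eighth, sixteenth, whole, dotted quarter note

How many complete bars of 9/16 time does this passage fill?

4

One bar of 9/16 = 18 thirty-second notes.
Express everything in thirty-second notes: quarter note = 8; dotted quarter = 12; sixteenth tied to eighth (sixteenth + eighth) = 6; dotted sixteenth = 3; dotted sixteenth = 3; eighth = 4; sixteenth = 2; whole = 32; dotted quarter note = 12.
Sum: 8 + 12 + 6 + 3 + 3 + 4 + 2 + 32 + 12 = 82.
82 ÷ 18 = 4 complete bars with 10 left over.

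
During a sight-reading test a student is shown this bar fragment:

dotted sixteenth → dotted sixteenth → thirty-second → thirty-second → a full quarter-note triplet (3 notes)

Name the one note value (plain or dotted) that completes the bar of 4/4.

The bar of 4/4 = 32 thirty-second notes.
In thirty-second notes: dotted sixteenth = 3; dotted sixteenth = 3; thirty-second = 1; thirty-second = 1; a full quarter-note triplet (3 notes) (three triplet quarters span one half) = 16.
Sum: 3 + 3 + 1 + 1 + 16 = 24.
Remaining: 32 − 24 = 8 thirty-second notes, which is a quarter note.

quarter note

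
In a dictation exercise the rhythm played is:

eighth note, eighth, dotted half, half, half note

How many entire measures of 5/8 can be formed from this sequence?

One bar of 5/8 = 5 eighth notes.
Convert each value to eighth notes: eighth note = 1; eighth = 1; dotted half = 6; half = 4; half note = 4.
Sum: 1 + 1 + 6 + 4 + 4 = 16.
16 ÷ 5 = 3 complete bars with 1 left over.

3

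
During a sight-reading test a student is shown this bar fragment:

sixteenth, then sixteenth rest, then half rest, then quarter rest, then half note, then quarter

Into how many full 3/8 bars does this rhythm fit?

One bar of 3/8 = 6 sixteenth notes.
Convert each value to sixteenth notes: sixteenth = 1; sixteenth rest = 1; half rest = 8; quarter rest = 4; half note = 8; quarter = 4.
Altogether 1 + 1 + 8 + 4 + 8 + 4 = 26.
26 ÷ 6 = 4 complete bars with 2 left over.

4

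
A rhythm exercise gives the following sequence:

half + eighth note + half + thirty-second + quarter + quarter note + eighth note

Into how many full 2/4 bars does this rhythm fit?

One bar of 2/4 = 16 thirty-second notes.
Convert each value to thirty-second notes: half = 16; eighth note = 4; half = 16; thirty-second = 1; quarter = 8; quarter note = 8; eighth note = 4.
Adding: 16 + 4 + 16 + 1 + 8 + 8 + 4 = 57.
57 ÷ 16 = 3 complete bars with 9 left over.

3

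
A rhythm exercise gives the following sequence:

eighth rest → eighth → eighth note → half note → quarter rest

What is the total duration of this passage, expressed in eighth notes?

In eighth notes: eighth rest = 1; eighth = 1; eighth note = 1; half note = 4; quarter rest = 2.
Altogether 1 + 1 + 1 + 4 + 2 = 9 eighth notes.

9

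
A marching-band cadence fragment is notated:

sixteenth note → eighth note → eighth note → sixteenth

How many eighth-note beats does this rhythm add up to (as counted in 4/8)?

3

One eighth-note beat = 2 sixteenth notes.
Express everything in sixteenth notes: sixteenth note = 1; eighth note = 2; eighth note = 2; sixteenth = 1.
Altogether 1 + 2 + 2 + 1 = 6.
6 ÷ 2 = 3 beats.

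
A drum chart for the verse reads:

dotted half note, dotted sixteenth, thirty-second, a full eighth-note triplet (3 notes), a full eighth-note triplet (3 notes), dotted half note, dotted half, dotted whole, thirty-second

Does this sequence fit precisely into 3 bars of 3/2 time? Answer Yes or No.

No

One bar of 3/2 = 48 thirty-second notes, so 3 bars = 144.
Express everything in thirty-second notes: dotted half note = 24; dotted sixteenth = 3; thirty-second = 1; a full eighth-note triplet (3 notes) (three triplet eighths span one quarter) = 8; a full eighth-note triplet (3 notes) (three triplet eighths span one quarter) = 8; dotted half note = 24; dotted half = 24; dotted whole = 48; thirty-second = 1.
Altogether 24 + 3 + 1 + 8 + 8 + 24 + 24 + 48 + 1 = 141.
141 falls short of 144, so the answer is No.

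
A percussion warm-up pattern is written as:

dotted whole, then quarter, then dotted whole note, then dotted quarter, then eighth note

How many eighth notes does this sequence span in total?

Working in eighth notes: dotted whole = 12; quarter = 2; dotted whole note = 12; dotted quarter = 3; eighth note = 1.
Total: 12 + 2 + 12 + 3 + 1 = 30 eighth notes.

30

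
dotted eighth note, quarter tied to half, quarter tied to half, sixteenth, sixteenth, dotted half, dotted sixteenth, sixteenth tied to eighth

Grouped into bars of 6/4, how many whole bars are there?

One bar of 6/4 = 48 thirty-second notes.
In thirty-second notes: dotted eighth note = 6; quarter tied to half (quarter + half) = 24; quarter tied to half (quarter + half) = 24; sixteenth = 2; sixteenth = 2; dotted half = 24; dotted sixteenth = 3; sixteenth tied to eighth (sixteenth + eighth) = 6.
Adding: 6 + 24 + 24 + 2 + 2 + 24 + 3 + 6 = 91.
91 ÷ 48 = 1 complete bar with 43 left over.

1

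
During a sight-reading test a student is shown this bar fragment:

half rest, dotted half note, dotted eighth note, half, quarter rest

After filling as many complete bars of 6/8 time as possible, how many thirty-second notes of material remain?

One bar of 6/8 = 12 sixteenth notes.
In sixteenth notes: half rest = 8; dotted half note = 12; dotted eighth note = 3; half = 8; quarter rest = 4.
Total: 8 + 12 + 3 + 8 + 4 = 35.
35 ÷ 12 = 2 complete bars with 11 sixteenth notes remaining = 22 thirty-second notes.

22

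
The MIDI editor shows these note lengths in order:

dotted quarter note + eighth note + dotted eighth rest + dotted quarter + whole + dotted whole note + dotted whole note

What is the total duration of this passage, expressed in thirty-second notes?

162

Working in thirty-second notes: dotted quarter note = 12; eighth note = 4; dotted eighth rest = 6; dotted quarter = 12; whole = 32; dotted whole note = 48; dotted whole note = 48.
Sum: 12 + 4 + 6 + 12 + 32 + 48 + 48 = 162 thirty-second notes.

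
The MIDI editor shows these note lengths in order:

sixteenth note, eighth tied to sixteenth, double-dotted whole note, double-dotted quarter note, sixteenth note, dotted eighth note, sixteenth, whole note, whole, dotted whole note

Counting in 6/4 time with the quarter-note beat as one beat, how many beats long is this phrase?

25

One quarter-note beat = 4 sixteenth notes.
Working in sixteenth notes: sixteenth note = 1; eighth tied to sixteenth (eighth + sixteenth) = 3; double-dotted whole note = 28; double-dotted quarter note = 7; sixteenth note = 1; dotted eighth note = 3; sixteenth = 1; whole note = 16; whole = 16; dotted whole note = 24.
Total: 1 + 3 + 28 + 7 + 1 + 3 + 1 + 16 + 16 + 24 = 100.
100 ÷ 4 = 25 beats.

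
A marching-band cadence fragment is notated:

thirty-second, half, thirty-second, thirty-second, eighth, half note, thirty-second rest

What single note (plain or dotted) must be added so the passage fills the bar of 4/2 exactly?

dotted half note

The bar of 4/2 = 64 thirty-second notes.
Each duration in thirty-second notes: thirty-second = 1; half = 16; thirty-second = 1; thirty-second = 1; eighth = 4; half note = 16; thirty-second rest = 1.
Total: 1 + 16 + 1 + 1 + 4 + 16 + 1 = 40.
Remaining: 64 − 40 = 24 thirty-second notes, which is a dotted half note.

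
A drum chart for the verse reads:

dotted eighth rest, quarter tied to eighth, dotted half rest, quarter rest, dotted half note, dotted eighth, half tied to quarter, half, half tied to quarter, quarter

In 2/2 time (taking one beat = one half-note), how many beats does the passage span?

One half-note beat = 8 sixteenth notes.
Each duration in sixteenth notes: dotted eighth rest = 3; quarter tied to eighth (quarter + eighth) = 6; dotted half rest = 12; quarter rest = 4; dotted half note = 12; dotted eighth = 3; half tied to quarter (half + quarter) = 12; half = 8; half tied to quarter (half + quarter) = 12; quarter = 4.
Total: 3 + 6 + 12 + 4 + 12 + 3 + 12 + 8 + 12 + 4 = 76.
76 ÷ 8 = 9.5 beats.

9.5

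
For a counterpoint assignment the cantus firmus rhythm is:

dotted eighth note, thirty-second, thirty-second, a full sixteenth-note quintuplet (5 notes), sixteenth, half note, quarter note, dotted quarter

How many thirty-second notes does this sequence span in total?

54

Each duration in thirty-second notes: dotted eighth note = 6; thirty-second = 1; thirty-second = 1; a full sixteenth-note quintuplet (5 notes) (five quintuplet sixteenths span one quarter) = 8; sixteenth = 2; half note = 16; quarter note = 8; dotted quarter = 12.
Altogether 6 + 1 + 1 + 8 + 2 + 16 + 8 + 12 = 54 thirty-second notes.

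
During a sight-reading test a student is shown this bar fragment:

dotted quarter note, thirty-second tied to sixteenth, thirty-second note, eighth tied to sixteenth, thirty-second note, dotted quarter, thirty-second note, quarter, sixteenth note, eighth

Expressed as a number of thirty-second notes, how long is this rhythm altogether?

50

Each duration in thirty-second notes: dotted quarter note = 12; thirty-second tied to sixteenth (thirty-second + sixteenth) = 3; thirty-second note = 1; eighth tied to sixteenth (eighth + sixteenth) = 6; thirty-second note = 1; dotted quarter = 12; thirty-second note = 1; quarter = 8; sixteenth note = 2; eighth = 4.
Sum: 12 + 3 + 1 + 6 + 1 + 12 + 1 + 8 + 2 + 4 = 50 thirty-second notes.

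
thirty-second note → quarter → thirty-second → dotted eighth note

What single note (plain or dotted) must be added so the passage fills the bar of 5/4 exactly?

dotted half note

The bar of 5/4 = 40 thirty-second notes.
Working in thirty-second notes: thirty-second note = 1; quarter = 8; thirty-second = 1; dotted eighth note = 6.
Altogether 1 + 8 + 1 + 6 = 16.
Remaining: 40 − 16 = 24 thirty-second notes, which is a dotted half note.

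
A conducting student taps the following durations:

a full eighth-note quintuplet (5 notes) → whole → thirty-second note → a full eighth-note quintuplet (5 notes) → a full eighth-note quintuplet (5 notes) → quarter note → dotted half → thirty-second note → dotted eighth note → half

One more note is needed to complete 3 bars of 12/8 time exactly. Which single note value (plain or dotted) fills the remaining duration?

3 bars of 12/8 = 144 thirty-second notes.
Each duration in thirty-second notes: a full eighth-note quintuplet (5 notes) (five quintuplet eighths span one half) = 16; whole = 32; thirty-second note = 1; a full eighth-note quintuplet (5 notes) (five quintuplet eighths span one half) = 16; a full eighth-note quintuplet (5 notes) (five quintuplet eighths span one half) = 16; quarter note = 8; dotted half = 24; thirty-second note = 1; dotted eighth note = 6; half = 16.
Sum: 16 + 32 + 1 + 16 + 16 + 8 + 24 + 1 + 6 + 16 = 136.
Remaining: 144 − 136 = 8 thirty-second notes, which is a quarter note.

quarter note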